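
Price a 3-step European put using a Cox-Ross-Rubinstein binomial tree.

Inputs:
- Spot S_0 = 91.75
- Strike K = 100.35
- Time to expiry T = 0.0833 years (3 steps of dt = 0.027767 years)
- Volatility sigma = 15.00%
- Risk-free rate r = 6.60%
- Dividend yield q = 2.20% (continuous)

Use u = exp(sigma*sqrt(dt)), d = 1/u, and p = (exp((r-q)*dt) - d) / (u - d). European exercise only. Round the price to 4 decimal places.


Answer: Price = V(0,0) = 8.2178

Derivation:
dt = T/N = 0.027767
u = exp(sigma*sqrt(dt)) = 1.025310; d = 1/u = 0.975315
p = (exp((r-q)*dt) - d) / (u - d) = 0.518204
Discount per step: exp(-r*dt) = 0.998169
Stock lattice S(k, i) with i counting down-moves:
  k=0: S(0,0) = 91.7500
  k=1: S(1,0) = 94.0722; S(1,1) = 89.4851
  k=2: S(2,0) = 96.4532; S(2,1) = 91.7500; S(2,2) = 87.2762
  k=3: S(3,0) = 98.8944; S(3,1) = 94.0722; S(3,2) = 89.4851; S(3,3) = 85.1217
Terminal payoffs V(N, i) = max(K - S_T, 0):
  V(3,0) = 1.455613; V(3,1) = 6.277808; V(3,2) = 10.864868; V(3,3) = 15.228258
Backward induction: V(k, i) = exp(-r*dt) * [p * V(k+1, i) + (1-p) * V(k+1, i+1)].
  V(2,0) = exp(-r*dt) * [p*1.455613 + (1-p)*6.277808] = 3.772011
  V(2,1) = exp(-r*dt) * [p*6.277808 + (1-p)*10.864868] = 8.472297
  V(2,2) = exp(-r*dt) * [p*10.864868 + (1-p)*15.228258] = 12.943392
  V(1,0) = exp(-r*dt) * [p*3.772011 + (1-p)*8.472297] = 6.025539
  V(1,1) = exp(-r*dt) * [p*8.472297 + (1-p)*12.943392] = 10.606999
  V(0,0) = exp(-r*dt) * [p*6.025539 + (1-p)*10.606999] = 8.217797


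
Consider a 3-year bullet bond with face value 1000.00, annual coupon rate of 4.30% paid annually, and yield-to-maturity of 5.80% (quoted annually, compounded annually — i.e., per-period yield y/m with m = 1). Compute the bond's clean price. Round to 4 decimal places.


Coupon per period c = face * coupon_rate / m = 43.000000
Periods per year m = 1; per-period yield y/m = 0.058000
Number of cashflows N = 3
Cashflows (t years, CF_t, discount factor 1/(1+y/m)^(m*t), PV):
  t = 1.0000: CF_t = 43.000000, DF = 0.945180, PV = 40.642722
  t = 2.0000: CF_t = 43.000000, DF = 0.893364, PV = 38.414671
  t = 3.0000: CF_t = 1043.000000, DF = 0.844390, PV = 880.698599
Price P = sum_t PV_t = 959.755992

Answer: Price = 959.7560


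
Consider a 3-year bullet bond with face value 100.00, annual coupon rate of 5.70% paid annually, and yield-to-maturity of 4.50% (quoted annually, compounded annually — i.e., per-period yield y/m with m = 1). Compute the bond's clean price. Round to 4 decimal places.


Coupon per period c = face * coupon_rate / m = 5.700000
Periods per year m = 1; per-period yield y/m = 0.045000
Number of cashflows N = 3
Cashflows (t years, CF_t, discount factor 1/(1+y/m)^(m*t), PV):
  t = 1.0000: CF_t = 5.700000, DF = 0.956938, PV = 5.454545
  t = 2.0000: CF_t = 5.700000, DF = 0.915730, PV = 5.219661
  t = 3.0000: CF_t = 105.700000, DF = 0.876297, PV = 92.624551
Price P = sum_t PV_t = 103.298757

Answer: Price = 103.2988


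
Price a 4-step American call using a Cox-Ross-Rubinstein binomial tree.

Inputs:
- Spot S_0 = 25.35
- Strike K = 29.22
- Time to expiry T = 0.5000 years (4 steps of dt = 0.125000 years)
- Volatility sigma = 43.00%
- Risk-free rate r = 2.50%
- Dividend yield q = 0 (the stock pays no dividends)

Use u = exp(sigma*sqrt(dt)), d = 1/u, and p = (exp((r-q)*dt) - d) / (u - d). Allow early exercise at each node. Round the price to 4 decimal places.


Answer: Price = V(0,0) = 1.9811

Derivation:
dt = T/N = 0.125000
u = exp(sigma*sqrt(dt)) = 1.164193; d = 1/u = 0.858964
p = (exp((r-q)*dt) - d) / (u - d) = 0.472320
Discount per step: exp(-r*dt) = 0.996880
Stock lattice S(k, i) with i counting down-moves:
  k=0: S(0,0) = 25.3500
  k=1: S(1,0) = 29.5123; S(1,1) = 21.7747
  k=2: S(2,0) = 34.3580; S(2,1) = 25.3500; S(2,2) = 18.7037
  k=3: S(3,0) = 39.9993; S(3,1) = 29.5123; S(3,2) = 21.7747; S(3,3) = 16.0658
  k=4: S(4,0) = 46.5669; S(4,1) = 34.3580; S(4,2) = 25.3500; S(4,3) = 18.7037; S(4,4) = 13.8000
Terminal payoffs V(N, i) = max(S_T - K, 0):
  V(4,0) = 17.346927; V(4,1) = 5.137992; V(4,2) = 0.000000; V(4,3) = 0.000000; V(4,4) = 0.000000
Backward induction: V(k, i) = exp(-r*dt) * [p * V(k+1, i) + (1-p) * V(k+1, i+1)]; then take max(V_cont, immediate exercise) for American.
  V(3,0) = exp(-r*dt) * [p*17.346927 + (1-p)*5.137992] = 10.870496; exercise = 10.779326; V(3,0) = max -> 10.870496
  V(3,1) = exp(-r*dt) * [p*5.137992 + (1-p)*0.000000] = 2.419206; exercise = 0.292287; V(3,1) = max -> 2.419206
  V(3,2) = exp(-r*dt) * [p*0.000000 + (1-p)*0.000000] = 0.000000; exercise = 0.000000; V(3,2) = max -> 0.000000
  V(3,3) = exp(-r*dt) * [p*0.000000 + (1-p)*0.000000] = 0.000000; exercise = 0.000000; V(3,3) = max -> 0.000000
  V(2,0) = exp(-r*dt) * [p*10.870496 + (1-p)*2.419206] = 6.390919; exercise = 5.137992; V(2,0) = max -> 6.390919
  V(2,1) = exp(-r*dt) * [p*2.419206 + (1-p)*0.000000] = 1.139075; exercise = 0.000000; V(2,1) = max -> 1.139075
  V(2,2) = exp(-r*dt) * [p*0.000000 + (1-p)*0.000000] = 0.000000; exercise = 0.000000; V(2,2) = max -> 0.000000
  V(1,0) = exp(-r*dt) * [p*6.390919 + (1-p)*1.139075] = 3.608334; exercise = 0.292287; V(1,0) = max -> 3.608334
  V(1,1) = exp(-r*dt) * [p*1.139075 + (1-p)*0.000000] = 0.536330; exercise = 0.000000; V(1,1) = max -> 0.536330
  V(0,0) = exp(-r*dt) * [p*3.608334 + (1-p)*0.536330] = 1.981099; exercise = 0.000000; V(0,0) = max -> 1.981099


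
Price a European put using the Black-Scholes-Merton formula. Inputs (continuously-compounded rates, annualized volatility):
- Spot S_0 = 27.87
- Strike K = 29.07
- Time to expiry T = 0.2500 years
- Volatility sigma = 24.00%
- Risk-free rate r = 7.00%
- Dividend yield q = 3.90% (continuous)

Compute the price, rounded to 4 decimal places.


Answer: Price = 1.8814

Derivation:
d1 = (ln(S/K) + (r - q + 0.5*sigma^2) * T) / (sigma * sqrt(T)) = -0.22671561
d2 = d1 - sigma * sqrt(T) = -0.34671561
exp(-rT) = 0.98265224; exp(-qT) = 0.99029738
P = K * exp(-rT) * N(-d2) - S_0 * exp(-qT) * N(-d1)
N(-d1) = 0.58967756; N(-d2) = 0.63559751
P = 29.0700 * 0.98265224 * 0.63559751 - 27.8700 * 0.99029738 * 0.58967756 = 1.8814


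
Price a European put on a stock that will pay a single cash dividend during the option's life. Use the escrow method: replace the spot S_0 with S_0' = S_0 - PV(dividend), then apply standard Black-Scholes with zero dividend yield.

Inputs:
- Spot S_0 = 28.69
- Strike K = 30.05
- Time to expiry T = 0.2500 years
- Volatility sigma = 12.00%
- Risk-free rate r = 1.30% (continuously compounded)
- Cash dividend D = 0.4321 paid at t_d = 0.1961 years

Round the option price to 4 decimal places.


Answer: Price = 1.8474

Derivation:
PV(D) = D * exp(-r * t_d) = 0.4321 * 0.99745395 = 0.43099985
S_0' = S_0 - PV(D) = 28.6900 - 0.43099985 = 28.25900015
d1 = (ln(S_0'/K) + (r + sigma^2/2)*T) / (sigma*sqrt(T)) = -0.94001108
d2 = d1 - sigma*sqrt(T) = -1.00001108
exp(-rT) = 0.99675528
N(-d1) = 0.82639406; N(-d2) = 0.84134743
P = K * exp(-rT) * N(-d2) - S_0' * N(-d1) = 30.0500 * 0.99675528 * 0.84134743 - 28.25900015 * 0.82639406 = 1.8474


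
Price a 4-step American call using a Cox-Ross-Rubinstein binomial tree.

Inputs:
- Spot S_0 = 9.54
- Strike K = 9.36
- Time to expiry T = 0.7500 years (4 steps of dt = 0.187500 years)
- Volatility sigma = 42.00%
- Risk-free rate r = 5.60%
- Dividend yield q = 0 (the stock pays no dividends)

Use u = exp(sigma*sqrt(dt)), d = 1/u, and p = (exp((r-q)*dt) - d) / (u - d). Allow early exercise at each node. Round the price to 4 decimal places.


dt = T/N = 0.187500
u = exp(sigma*sqrt(dt)) = 1.199453; d = 1/u = 0.833714
p = (exp((r-q)*dt) - d) / (u - d) = 0.483519
Discount per step: exp(-r*dt) = 0.989555
Stock lattice S(k, i) with i counting down-moves:
  k=0: S(0,0) = 9.5400
  k=1: S(1,0) = 11.4428; S(1,1) = 7.9536
  k=2: S(2,0) = 13.7251; S(2,1) = 9.5400; S(2,2) = 6.6310
  k=3: S(3,0) = 16.4626; S(3,1) = 11.4428; S(3,2) = 7.9536; S(3,3) = 5.5284
  k=4: S(4,0) = 19.7461; S(4,1) = 13.7251; S(4,2) = 9.5400; S(4,3) = 6.6310; S(4,4) = 4.6091
Terminal payoffs V(N, i) = max(S_T - K, 0):
  V(4,0) = 10.386077; V(4,1) = 4.365071; V(4,2) = 0.180000; V(4,3) = 0.000000; V(4,4) = 0.000000
Backward induction: V(k, i) = exp(-r*dt) * [p * V(k+1, i) + (1-p) * V(k+1, i+1)]; then take max(V_cont, immediate exercise) for American.
  V(3,0) = exp(-r*dt) * [p*10.386077 + (1-p)*4.365071] = 7.200339; exercise = 7.102573; V(3,0) = max -> 7.200339
  V(3,1) = exp(-r*dt) * [p*4.365071 + (1-p)*0.180000] = 2.180544; exercise = 2.082778; V(3,1) = max -> 2.180544
  V(3,2) = exp(-r*dt) * [p*0.180000 + (1-p)*0.000000] = 0.086124; exercise = 0.000000; V(3,2) = max -> 0.086124
  V(3,3) = exp(-r*dt) * [p*0.000000 + (1-p)*0.000000] = 0.000000; exercise = 0.000000; V(3,3) = max -> 0.000000
  V(2,0) = exp(-r*dt) * [p*7.200339 + (1-p)*2.180544] = 4.559581; exercise = 4.365071; V(2,0) = max -> 4.559581
  V(2,1) = exp(-r*dt) * [p*2.180544 + (1-p)*0.086124] = 1.087339; exercise = 0.180000; V(2,1) = max -> 1.087339
  V(2,2) = exp(-r*dt) * [p*0.086124 + (1-p)*0.000000] = 0.041208; exercise = 0.000000; V(2,2) = max -> 0.041208
  V(1,0) = exp(-r*dt) * [p*4.559581 + (1-p)*1.087339] = 2.737340; exercise = 2.082778; V(1,0) = max -> 2.737340
  V(1,1) = exp(-r*dt) * [p*1.087339 + (1-p)*0.041208] = 0.541318; exercise = 0.000000; V(1,1) = max -> 0.541318
  V(0,0) = exp(-r*dt) * [p*2.737340 + (1-p)*0.541318] = 1.586391; exercise = 0.180000; V(0,0) = max -> 1.586391

Answer: Price = V(0,0) = 1.5864


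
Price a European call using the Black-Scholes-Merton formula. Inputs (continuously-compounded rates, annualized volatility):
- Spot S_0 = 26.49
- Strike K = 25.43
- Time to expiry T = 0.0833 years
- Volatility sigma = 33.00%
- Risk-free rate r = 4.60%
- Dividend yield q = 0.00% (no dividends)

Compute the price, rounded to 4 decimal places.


d1 = (ln(S/K) + (r - q + 0.5*sigma^2) * T) / (sigma * sqrt(T)) = 0.51662407
d2 = d1 - sigma * sqrt(T) = 0.42138033
exp(-rT) = 0.99617553; exp(-qT) = 1.00000000
C = S_0 * exp(-qT) * N(d1) - K * exp(-rT) * N(d2)
N(d1) = 0.69729070; N(d2) = 0.66326131
C = 26.4900 * 1.00000000 * 0.69729070 - 25.4300 * 0.99617553 * 0.66326131 = 1.6690

Answer: Price = 1.6690


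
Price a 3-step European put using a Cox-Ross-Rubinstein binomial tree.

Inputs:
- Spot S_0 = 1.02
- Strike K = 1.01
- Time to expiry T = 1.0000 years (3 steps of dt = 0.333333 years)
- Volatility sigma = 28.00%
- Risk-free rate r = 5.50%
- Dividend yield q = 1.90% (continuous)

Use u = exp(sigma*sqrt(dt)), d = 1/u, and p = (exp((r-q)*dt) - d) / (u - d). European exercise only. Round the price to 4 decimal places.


Answer: Price = V(0,0) = 0.0969

Derivation:
dt = T/N = 0.333333
u = exp(sigma*sqrt(dt)) = 1.175458; d = 1/u = 0.850732
p = (exp((r-q)*dt) - d) / (u - d) = 0.496850
Discount per step: exp(-r*dt) = 0.981834
Stock lattice S(k, i) with i counting down-moves:
  k=0: S(0,0) = 1.0200
  k=1: S(1,0) = 1.1990; S(1,1) = 0.8677
  k=2: S(2,0) = 1.4093; S(2,1) = 1.0200; S(2,2) = 0.7382
  k=3: S(3,0) = 1.6566; S(3,1) = 1.1990; S(3,2) = 0.8677; S(3,3) = 0.6280
Terminal payoffs V(N, i) = max(K - S_T, 0):
  V(3,0) = 0.000000; V(3,1) = 0.000000; V(3,2) = 0.142253; V(3,3) = 0.381973
Backward induction: V(k, i) = exp(-r*dt) * [p * V(k+1, i) + (1-p) * V(k+1, i+1)].
  V(2,0) = exp(-r*dt) * [p*0.000000 + (1-p)*0.000000] = 0.000000
  V(2,1) = exp(-r*dt) * [p*0.000000 + (1-p)*0.142253] = 0.070274
  V(2,2) = exp(-r*dt) * [p*0.142253 + (1-p)*0.381973] = 0.258093
  V(1,0) = exp(-r*dt) * [p*0.000000 + (1-p)*0.070274] = 0.034716
  V(1,1) = exp(-r*dt) * [p*0.070274 + (1-p)*0.258093] = 0.161782
  V(0,0) = exp(-r*dt) * [p*0.034716 + (1-p)*0.161782] = 0.096857


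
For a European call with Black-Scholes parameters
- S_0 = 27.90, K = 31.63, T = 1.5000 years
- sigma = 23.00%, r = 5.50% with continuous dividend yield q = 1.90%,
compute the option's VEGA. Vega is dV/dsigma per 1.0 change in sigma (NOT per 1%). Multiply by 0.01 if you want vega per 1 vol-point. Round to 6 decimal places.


d1 = -0.1129049644; d2 = -0.3945962848
phi(d1) = 0.3964076022; exp(-qT) = 0.9719022941; exp(-rT) = 0.9208114379
Vega = S * exp(-qT) * phi(d1) * sqrt(T) = 27.9000 * 0.9719022941 * 0.3964076022 * 1.2247448714 = 13.164805

Answer: Vega = 13.164805


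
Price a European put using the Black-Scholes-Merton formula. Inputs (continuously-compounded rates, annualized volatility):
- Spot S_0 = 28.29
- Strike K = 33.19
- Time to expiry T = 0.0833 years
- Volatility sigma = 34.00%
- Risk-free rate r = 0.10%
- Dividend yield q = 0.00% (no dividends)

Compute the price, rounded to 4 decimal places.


Answer: Price = 4.9627

Derivation:
d1 = (ln(S/K) + (r - q + 0.5*sigma^2) * T) / (sigma * sqrt(T)) = -1.57793067
d2 = d1 - sigma * sqrt(T) = -1.67606058
exp(-rT) = 0.99991670; exp(-qT) = 1.00000000
P = K * exp(-rT) * N(-d2) - S_0 * exp(-qT) * N(-d1)
N(-d1) = 0.94270923; N(-d2) = 0.95313684
P = 33.1900 * 0.99991670 * 0.95313684 - 28.2900 * 1.00000000 * 0.94270923 = 4.9627


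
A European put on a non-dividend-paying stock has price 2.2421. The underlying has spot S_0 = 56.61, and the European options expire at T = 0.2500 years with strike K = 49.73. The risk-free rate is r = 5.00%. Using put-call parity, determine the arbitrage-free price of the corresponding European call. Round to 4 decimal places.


Put-call parity: C - P = S_0 * exp(-qT) - K * exp(-rT).
S_0 * exp(-qT) = 56.6100 * 1.00000000 = 56.61000000
K * exp(-rT) = 49.7300 * 0.98757780 = 49.11224402
C = P + S*exp(-qT) - K*exp(-rT)
C = 2.2421 + 56.61000000 - 49.11224402 = 9.7399

Answer: Call price = 9.7399


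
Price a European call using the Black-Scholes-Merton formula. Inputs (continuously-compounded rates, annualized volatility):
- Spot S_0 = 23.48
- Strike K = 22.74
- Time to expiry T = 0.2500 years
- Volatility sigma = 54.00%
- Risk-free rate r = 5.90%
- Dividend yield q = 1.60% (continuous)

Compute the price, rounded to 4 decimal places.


d1 = (ln(S/K) + (r - q + 0.5*sigma^2) * T) / (sigma * sqrt(T)) = 0.29342039
d2 = d1 - sigma * sqrt(T) = 0.02342039
exp(-rT) = 0.98535825; exp(-qT) = 0.99600799
C = S_0 * exp(-qT) * N(d1) - K * exp(-rT) * N(d2)
N(d1) = 0.61539958; N(d2) = 0.50934253
C = 23.4800 * 0.99600799 * 0.61539958 - 22.7400 * 0.98535825 * 0.50934253 = 2.9790

Answer: Price = 2.9790


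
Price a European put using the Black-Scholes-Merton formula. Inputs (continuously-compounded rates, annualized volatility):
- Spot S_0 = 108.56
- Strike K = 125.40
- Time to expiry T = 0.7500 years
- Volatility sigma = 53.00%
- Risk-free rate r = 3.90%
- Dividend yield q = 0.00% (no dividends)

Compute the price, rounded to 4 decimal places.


Answer: Price = 28.1584

Derivation:
d1 = (ln(S/K) + (r - q + 0.5*sigma^2) * T) / (sigma * sqrt(T)) = -0.02095479
d2 = d1 - sigma * sqrt(T) = -0.47994826
exp(-rT) = 0.97117364; exp(-qT) = 1.00000000
P = K * exp(-rT) * N(-d2) - S_0 * exp(-qT) * N(-d1)
N(-d1) = 0.50835914; N(-d2) = 0.68436791
P = 125.4000 * 0.97117364 * 0.68436791 - 108.5600 * 1.00000000 * 0.50835914 = 28.1584


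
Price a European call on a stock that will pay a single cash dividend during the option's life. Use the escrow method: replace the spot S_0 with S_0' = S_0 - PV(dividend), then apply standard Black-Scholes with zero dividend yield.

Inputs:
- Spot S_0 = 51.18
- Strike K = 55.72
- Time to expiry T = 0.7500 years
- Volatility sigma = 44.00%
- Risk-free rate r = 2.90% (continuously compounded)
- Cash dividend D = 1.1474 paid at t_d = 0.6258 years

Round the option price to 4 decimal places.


Answer: Price = 5.8623

Derivation:
PV(D) = D * exp(-r * t_d) = 1.1474 * 0.98201549 = 1.12676457
S_0' = S_0 - PV(D) = 51.1800 - 1.12676457 = 50.05323543
d1 = (ln(S_0'/K) + (r + sigma^2/2)*T) / (sigma*sqrt(T)) = -0.03385897
d2 = d1 - sigma*sqrt(T) = -0.41491015
exp(-rT) = 0.97848483
N(d1) = 0.48649480; N(d2) = 0.33910384
C = S_0' * N(d1) - K * exp(-rT) * N(d2) = 50.05323543 * 0.48649480 - 55.7200 * 0.97848483 * 0.33910384 = 5.8623


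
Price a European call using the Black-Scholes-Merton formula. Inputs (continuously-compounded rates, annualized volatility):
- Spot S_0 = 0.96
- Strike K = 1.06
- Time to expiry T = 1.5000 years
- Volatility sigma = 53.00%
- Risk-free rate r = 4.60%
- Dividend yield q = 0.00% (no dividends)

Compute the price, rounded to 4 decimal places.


Answer: Price = 0.2336

Derivation:
d1 = (ln(S/K) + (r - q + 0.5*sigma^2) * T) / (sigma * sqrt(T)) = 0.27820056
d2 = d1 - sigma * sqrt(T) = -0.37091422
exp(-rT) = 0.93332668; exp(-qT) = 1.00000000
C = S_0 * exp(-qT) * N(d1) - K * exp(-rT) * N(d2)
N(d1) = 0.60957080; N(d2) = 0.35535071
C = 0.9600 * 1.00000000 * 0.60957080 - 1.0600 * 0.93332668 * 0.35535071 = 0.2336


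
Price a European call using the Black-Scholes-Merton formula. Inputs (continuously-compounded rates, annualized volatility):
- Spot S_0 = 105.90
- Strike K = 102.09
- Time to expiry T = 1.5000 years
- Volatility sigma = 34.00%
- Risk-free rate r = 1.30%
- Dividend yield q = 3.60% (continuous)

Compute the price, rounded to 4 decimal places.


Answer: Price = 16.6380

Derivation:
d1 = (ln(S/K) + (r - q + 0.5*sigma^2) * T) / (sigma * sqrt(T)) = 0.21334690
d2 = d1 - sigma * sqrt(T) = -0.20306636
exp(-rT) = 0.98068890; exp(-qT) = 0.94743211
C = S_0 * exp(-qT) * N(d1) - K * exp(-rT) * N(d2)
N(d1) = 0.58447180; N(d2) = 0.41954158
C = 105.9000 * 0.94743211 * 0.58447180 - 102.0900 * 0.98068890 * 0.41954158 = 16.6380


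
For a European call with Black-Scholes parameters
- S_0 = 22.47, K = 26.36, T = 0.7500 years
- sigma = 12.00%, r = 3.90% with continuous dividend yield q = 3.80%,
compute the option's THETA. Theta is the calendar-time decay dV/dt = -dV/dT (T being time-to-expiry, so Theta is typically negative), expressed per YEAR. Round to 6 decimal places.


d1 = -1.4772143978; d2 = -1.5811374462
phi(d1) = 0.1339860322; exp(-qT) = 0.9719022941; exp(-rT) = 0.9711736407
Theta = -S*exp(-qT)*phi(d1)*sigma/(2*sqrt(T)) - r*K*exp(-rT)*N(d2) + q*S*exp(-qT)*N(d1)
N(d1) = 0.0698090878; N(d2) = 0.0569233072; sqrt(T) = 0.8660254038
Term 1 = -22.4700 * 0.9719022941 * 0.1339860322 * 0.1200 / (2 * 0.8660254038) = -0.2027243071
Term 2 = -0.0390 * 26.3600 * 0.9711736407 * 0.0569233072 = -0.0568325344
Term 3 = 0.0380 * 22.4700 * 0.9719022941 * 0.0698090878 = 0.0579323625
Theta = -0.2027243071 + (-0.0568325344) + (0.0579323625) = -0.201624

Answer: Theta = -0.201624


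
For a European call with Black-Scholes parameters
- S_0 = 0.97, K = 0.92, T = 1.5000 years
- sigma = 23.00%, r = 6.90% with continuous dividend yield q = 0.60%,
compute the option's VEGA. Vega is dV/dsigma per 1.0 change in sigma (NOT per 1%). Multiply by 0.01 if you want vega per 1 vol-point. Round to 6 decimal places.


Answer: Vega = 0.376724

Derivation:
d1 = 0.6641929939; d2 = 0.3825016734
phi(d1) = 0.3199742677; exp(-qT) = 0.9910403788; exp(-rT) = 0.9016760227
Vega = S * exp(-qT) * phi(d1) * sqrt(T) = 0.9700 * 0.9910403788 * 0.3199742677 * 1.2247448714 = 0.376724


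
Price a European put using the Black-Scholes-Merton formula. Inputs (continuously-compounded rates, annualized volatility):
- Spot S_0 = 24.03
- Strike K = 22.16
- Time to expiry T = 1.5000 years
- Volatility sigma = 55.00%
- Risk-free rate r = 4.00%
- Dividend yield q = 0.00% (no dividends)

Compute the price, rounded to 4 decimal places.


d1 = (ln(S/K) + (r - q + 0.5*sigma^2) * T) / (sigma * sqrt(T)) = 0.54614593
d2 = d1 - sigma * sqrt(T) = -0.12746374
exp(-rT) = 0.94176453; exp(-qT) = 1.00000000
P = K * exp(-rT) * N(-d2) - S_0 * exp(-qT) * N(-d1)
N(-d1) = 0.29248281; N(-d2) = 0.55071332
P = 22.1600 * 0.94176453 * 0.55071332 - 24.0300 * 1.00000000 * 0.29248281 = 4.4648

Answer: Price = 4.4648


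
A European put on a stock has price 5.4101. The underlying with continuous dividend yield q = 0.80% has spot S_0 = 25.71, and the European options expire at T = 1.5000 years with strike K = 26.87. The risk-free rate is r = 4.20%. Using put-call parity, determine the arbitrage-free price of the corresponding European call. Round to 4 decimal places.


Put-call parity: C - P = S_0 * exp(-qT) - K * exp(-rT).
S_0 * exp(-qT) = 25.7100 * 0.98807171 = 25.40332374
K * exp(-rT) = 26.8700 * 0.93894347 = 25.22941114
C = P + S*exp(-qT) - K*exp(-rT)
C = 5.4101 + 25.40332374 - 25.22941114 = 5.5840

Answer: Call price = 5.5840


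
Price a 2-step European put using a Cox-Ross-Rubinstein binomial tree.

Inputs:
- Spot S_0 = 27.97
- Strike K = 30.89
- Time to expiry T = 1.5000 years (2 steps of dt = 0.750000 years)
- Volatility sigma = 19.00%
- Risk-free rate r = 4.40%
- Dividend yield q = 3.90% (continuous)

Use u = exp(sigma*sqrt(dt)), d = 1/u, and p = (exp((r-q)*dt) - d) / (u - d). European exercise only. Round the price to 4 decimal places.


Answer: Price = V(0,0) = 4.1888

Derivation:
dt = T/N = 0.750000
u = exp(sigma*sqrt(dt)) = 1.178856; d = 1/u = 0.848280
p = (exp((r-q)*dt) - d) / (u - d) = 0.470321
Discount per step: exp(-r*dt) = 0.967539
Stock lattice S(k, i) with i counting down-moves:
  k=0: S(0,0) = 27.9700
  k=1: S(1,0) = 32.9726; S(1,1) = 23.7264
  k=2: S(2,0) = 38.8700; S(2,1) = 27.9700; S(2,2) = 20.1266
Terminal payoffs V(N, i) = max(K - S_T, 0):
  V(2,0) = 0.000000; V(2,1) = 2.920000; V(2,2) = 10.763389
Backward induction: V(k, i) = exp(-r*dt) * [p * V(k+1, i) + (1-p) * V(k+1, i+1)].
  V(1,0) = exp(-r*dt) * [p*0.000000 + (1-p)*2.920000] = 1.496454
  V(1,1) = exp(-r*dt) * [p*2.920000 + (1-p)*10.763389] = 6.844827
  V(0,0) = exp(-r*dt) * [p*1.496454 + (1-p)*6.844827] = 4.188835


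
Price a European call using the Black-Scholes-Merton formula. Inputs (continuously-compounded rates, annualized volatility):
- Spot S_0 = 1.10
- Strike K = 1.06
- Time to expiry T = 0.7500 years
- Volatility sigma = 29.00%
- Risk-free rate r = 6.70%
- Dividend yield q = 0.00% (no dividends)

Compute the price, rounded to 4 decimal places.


d1 = (ln(S/K) + (r - q + 0.5*sigma^2) * T) / (sigma * sqrt(T)) = 0.47314361
d2 = d1 - sigma * sqrt(T) = 0.22199624
exp(-rT) = 0.95099165; exp(-qT) = 1.00000000
C = S_0 * exp(-qT) * N(d1) - K * exp(-rT) * N(d2)
N(d1) = 0.68194464; N(d2) = 0.58784160
C = 1.1000 * 1.00000000 * 0.68194464 - 1.0600 * 0.95099165 * 0.58784160 = 0.1576

Answer: Price = 0.1576


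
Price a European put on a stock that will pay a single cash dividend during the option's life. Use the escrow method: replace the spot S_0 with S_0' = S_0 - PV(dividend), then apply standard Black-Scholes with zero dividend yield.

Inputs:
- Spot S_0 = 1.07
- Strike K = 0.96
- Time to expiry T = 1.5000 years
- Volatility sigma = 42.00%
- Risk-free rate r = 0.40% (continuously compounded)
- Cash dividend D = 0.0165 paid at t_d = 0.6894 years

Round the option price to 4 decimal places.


PV(D) = D * exp(-r * t_d) = 0.0165 * 0.99724620 = 0.01645456
S_0' = S_0 - PV(D) = 1.0700 - 0.01645456 = 1.05354544
d1 = (ln(S_0'/K) + (r + sigma^2/2)*T) / (sigma*sqrt(T)) = 0.44962343
d2 = d1 - sigma*sqrt(T) = -0.06476941
exp(-rT) = 0.99401796
N(-d1) = 0.32649099; N(-d2) = 0.52582120
P = K * exp(-rT) * N(-d2) - S_0' * N(-d1) = 0.9600 * 0.99401796 * 0.52582120 - 1.05354544 * 0.32649099 = 0.1578

Answer: Price = 0.1578


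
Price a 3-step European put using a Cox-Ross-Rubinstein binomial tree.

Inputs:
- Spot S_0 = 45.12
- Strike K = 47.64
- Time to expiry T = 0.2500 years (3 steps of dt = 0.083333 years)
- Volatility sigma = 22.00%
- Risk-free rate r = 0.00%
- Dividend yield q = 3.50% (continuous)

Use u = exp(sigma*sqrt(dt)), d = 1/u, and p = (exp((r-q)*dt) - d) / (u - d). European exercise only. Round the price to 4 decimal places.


Answer: Price = V(0,0) = 3.7457

Derivation:
dt = T/N = 0.083333
u = exp(sigma*sqrt(dt)) = 1.065569; d = 1/u = 0.938466
p = (exp((r-q)*dt) - d) / (u - d) = 0.461214
Discount per step: exp(-r*dt) = 1.000000
Stock lattice S(k, i) with i counting down-moves:
  k=0: S(0,0) = 45.1200
  k=1: S(1,0) = 48.0785; S(1,1) = 42.3436
  k=2: S(2,0) = 51.2309; S(2,1) = 45.1200; S(2,2) = 39.7380
  k=3: S(3,0) = 54.5900; S(3,1) = 48.0785; S(3,2) = 42.3436; S(3,3) = 37.2928
Terminal payoffs V(N, i) = max(K - S_T, 0):
  V(3,0) = 0.000000; V(3,1) = 0.000000; V(3,2) = 5.296409; V(3,3) = 10.347210
Backward induction: V(k, i) = exp(-r*dt) * [p * V(k+1, i) + (1-p) * V(k+1, i+1)].
  V(2,0) = exp(-r*dt) * [p*0.000000 + (1-p)*0.000000] = 0.000000
  V(2,1) = exp(-r*dt) * [p*0.000000 + (1-p)*5.296409] = 2.853630
  V(2,2) = exp(-r*dt) * [p*5.296409 + (1-p)*10.347210] = 8.017708
  V(1,0) = exp(-r*dt) * [p*0.000000 + (1-p)*2.853630] = 1.537495
  V(1,1) = exp(-r*dt) * [p*2.853630 + (1-p)*8.017708] = 5.635962
  V(0,0) = exp(-r*dt) * [p*1.537495 + (1-p)*5.635962] = 3.745690


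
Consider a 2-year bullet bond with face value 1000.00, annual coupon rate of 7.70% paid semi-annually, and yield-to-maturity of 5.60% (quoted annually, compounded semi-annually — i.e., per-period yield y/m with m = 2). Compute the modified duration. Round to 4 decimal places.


Answer: Modified duration = 1.8423

Derivation:
Coupon per period c = face * coupon_rate / m = 38.500000
Periods per year m = 2; per-period yield y/m = 0.028000
Number of cashflows N = 4
Cashflows (t years, CF_t, discount factor 1/(1+y/m)^(m*t), PV):
  t = 0.5000: CF_t = 38.500000, DF = 0.972763, PV = 37.451362
  t = 1.0000: CF_t = 38.500000, DF = 0.946267, PV = 36.431286
  t = 1.5000: CF_t = 38.500000, DF = 0.920493, PV = 35.438994
  t = 2.0000: CF_t = 1038.500000, DF = 0.895422, PV = 929.895278
Price P = sum_t PV_t = 1039.216919
First compute Macaulay numerator sum_t t * PV_t:
  t * PV_t at t = 0.5000: 18.725681
  t * PV_t at t = 1.0000: 36.431286
  t * PV_t at t = 1.5000: 53.158491
  t * PV_t at t = 2.0000: 1859.790555
Macaulay duration D = 1968.106013 / 1039.216919 = 1.893836
Modified duration = D / (1 + y/m) = 1.893836 / (1 + 0.028000) = 1.842253


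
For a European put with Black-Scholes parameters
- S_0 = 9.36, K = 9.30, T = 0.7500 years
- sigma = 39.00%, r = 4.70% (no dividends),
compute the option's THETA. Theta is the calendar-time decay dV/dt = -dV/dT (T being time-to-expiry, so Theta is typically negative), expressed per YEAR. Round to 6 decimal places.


d1 = 0.2922825089; d2 = -0.0454673986
phi(d1) = 0.3822604617; exp(-qT) = 1.0000000000; exp(-rT) = 0.9653640451
Theta = -S*exp(-qT)*phi(d1)*sigma/(2*sqrt(T)) + r*K*exp(-rT)*N(-d2) - q*S*exp(-qT)*N(-d1)
N(-d1) = 0.3850353156; N(-d2) = 0.5181326199; sqrt(T) = 0.8660254038
Term 1 = -9.3600 * 1.0000000000 * 0.3822604617 * 0.3900 / (2 * 0.8660254038) = -0.8056366379
Term 2 = 0.0470 * 9.3000 * 0.9653640451 * 0.5181326199 = 0.2186315637
Term 3 = 0 (no dividend yield, q = 0)
Theta = -0.8056366379 + (0.2186315637) + (0.0000000000) = -0.587005

Answer: Theta = -0.587005


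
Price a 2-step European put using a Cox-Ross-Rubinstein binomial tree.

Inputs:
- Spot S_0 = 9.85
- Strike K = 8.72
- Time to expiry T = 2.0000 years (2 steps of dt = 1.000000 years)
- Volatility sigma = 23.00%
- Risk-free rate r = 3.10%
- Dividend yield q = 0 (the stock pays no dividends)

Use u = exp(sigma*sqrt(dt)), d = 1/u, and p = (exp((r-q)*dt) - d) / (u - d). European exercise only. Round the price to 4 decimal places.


Answer: Price = V(0,0) = 0.5632

Derivation:
dt = T/N = 1.000000
u = exp(sigma*sqrt(dt)) = 1.258600; d = 1/u = 0.794534
p = (exp((r-q)*dt) - d) / (u - d) = 0.510599
Discount per step: exp(-r*dt) = 0.969476
Stock lattice S(k, i) with i counting down-moves:
  k=0: S(0,0) = 9.8500
  k=1: S(1,0) = 12.3972; S(1,1) = 7.8262
  k=2: S(2,0) = 15.6031; S(2,1) = 9.8500; S(2,2) = 6.2181
Terminal payoffs V(N, i) = max(K - S_T, 0):
  V(2,0) = 0.000000; V(2,1) = 0.000000; V(2,2) = 2.501856
Backward induction: V(k, i) = exp(-r*dt) * [p * V(k+1, i) + (1-p) * V(k+1, i+1)].
  V(1,0) = exp(-r*dt) * [p*0.000000 + (1-p)*0.000000] = 0.000000
  V(1,1) = exp(-r*dt) * [p*0.000000 + (1-p)*2.501856] = 1.187036
  V(0,0) = exp(-r*dt) * [p*0.000000 + (1-p)*1.187036] = 0.563204


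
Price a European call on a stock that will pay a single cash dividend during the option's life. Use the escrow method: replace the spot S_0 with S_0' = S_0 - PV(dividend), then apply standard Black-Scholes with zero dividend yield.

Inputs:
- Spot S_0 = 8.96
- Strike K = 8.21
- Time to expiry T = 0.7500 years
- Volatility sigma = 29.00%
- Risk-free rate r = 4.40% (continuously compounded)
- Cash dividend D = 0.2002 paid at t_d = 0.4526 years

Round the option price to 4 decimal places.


PV(D) = D * exp(-r * t_d) = 0.2002 * 0.98028258 = 0.19625257
S_0' = S_0 - PV(D) = 8.9600 - 0.19625257 = 8.76374743
d1 = (ln(S_0'/K) + (r + sigma^2/2)*T) / (sigma*sqrt(T)) = 0.51686060
d2 = d1 - sigma*sqrt(T) = 0.26571323
exp(-rT) = 0.96753856
N(d1) = 0.69737326; N(d2) = 0.60476996
C = S_0' * N(d1) - K * exp(-rT) * N(d2) = 8.76374743 * 0.69737326 - 8.2100 * 0.96753856 * 0.60476996 = 1.3076

Answer: Price = 1.3076


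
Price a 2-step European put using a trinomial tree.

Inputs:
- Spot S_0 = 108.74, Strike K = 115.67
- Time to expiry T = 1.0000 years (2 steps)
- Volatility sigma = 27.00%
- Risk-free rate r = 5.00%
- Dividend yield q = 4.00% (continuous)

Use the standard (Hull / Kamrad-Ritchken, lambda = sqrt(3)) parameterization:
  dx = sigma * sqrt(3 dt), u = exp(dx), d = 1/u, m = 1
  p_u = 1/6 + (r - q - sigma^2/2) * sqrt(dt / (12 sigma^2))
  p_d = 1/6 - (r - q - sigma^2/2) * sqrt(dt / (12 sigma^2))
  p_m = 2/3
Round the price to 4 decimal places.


Answer: Price = V(0,0) = 14.1535

Derivation:
dt = T/N = 0.500000; dx = sigma*sqrt(3*dt) = 0.330681
u = exp(dx) = 1.391916; d = 1/u = 0.718434
p_u = 0.146670, p_m = 0.666667, p_d = 0.186663
Discount per step: exp(-r*dt) = 0.975310
Stock lattice S(k, j) with j the centered position index:
  k=0: S(0,+0) = 108.7400
  k=1: S(1,-1) = 78.1225; S(1,+0) = 108.7400; S(1,+1) = 151.3569
  k=2: S(2,-2) = 56.1259; S(2,-1) = 78.1225; S(2,+0) = 108.7400; S(2,+1) = 151.3569; S(2,+2) = 210.6761
Terminal payoffs V(N, j) = max(K - S_T, 0):
  V(2,-2) = 59.544094; V(2,-1) = 37.547462; V(2,+0) = 6.930000; V(2,+1) = 0.000000; V(2,+2) = 0.000000
Backward induction: V(k, j) = exp(-r*dt) * [p_u * V(k+1, j+1) + p_m * V(k+1, j) + p_d * V(k+1, j-1)]
  V(1,-1) = exp(-r*dt) * [p_u*6.930000 + p_m*37.547462 + p_d*59.544094] = 36.245208
  V(1,+0) = exp(-r*dt) * [p_u*0.000000 + p_m*6.930000 + p_d*37.547462] = 11.341618
  V(1,+1) = exp(-r*dt) * [p_u*0.000000 + p_m*0.000000 + p_d*6.930000] = 1.261638
  V(0,+0) = exp(-r*dt) * [p_u*1.261638 + p_m*11.341618 + p_d*36.245208] = 14.153475


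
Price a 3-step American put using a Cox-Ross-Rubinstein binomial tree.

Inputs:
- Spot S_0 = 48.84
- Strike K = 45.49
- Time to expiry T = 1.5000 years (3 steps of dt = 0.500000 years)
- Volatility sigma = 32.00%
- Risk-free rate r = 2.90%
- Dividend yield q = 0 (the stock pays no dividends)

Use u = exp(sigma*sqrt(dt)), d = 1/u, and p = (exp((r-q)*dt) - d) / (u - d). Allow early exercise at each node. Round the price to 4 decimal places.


dt = T/N = 0.500000
u = exp(sigma*sqrt(dt)) = 1.253919; d = 1/u = 0.797499
p = (exp((r-q)*dt) - d) / (u - d) = 0.475672
Discount per step: exp(-r*dt) = 0.985605
Stock lattice S(k, i) with i counting down-moves:
  k=0: S(0,0) = 48.8400
  k=1: S(1,0) = 61.2414; S(1,1) = 38.9499
  k=2: S(2,0) = 76.7918; S(2,1) = 48.8400; S(2,2) = 31.0625
  k=3: S(3,0) = 96.2907; S(3,1) = 61.2414; S(3,2) = 38.9499; S(3,3) = 24.7723
Terminal payoffs V(N, i) = max(K - S_T, 0):
  V(3,0) = 0.000000; V(3,1) = 0.000000; V(3,2) = 6.540128; V(3,3) = 20.717674
Backward induction: V(k, i) = exp(-r*dt) * [p * V(k+1, i) + (1-p) * V(k+1, i+1)]; then take max(V_cont, immediate exercise) for American.
  V(2,0) = exp(-r*dt) * [p*0.000000 + (1-p)*0.000000] = 0.000000; exercise = 0.000000; V(2,0) = max -> 0.000000
  V(2,1) = exp(-r*dt) * [p*0.000000 + (1-p)*6.540128] = 3.379808; exercise = 0.000000; V(2,1) = max -> 3.379808
  V(2,2) = exp(-r*dt) * [p*6.540128 + (1-p)*20.717674] = 13.772654; exercise = 14.427500; V(2,2) = max -> 14.427500
  V(1,0) = exp(-r*dt) * [p*0.000000 + (1-p)*3.379808] = 1.746617; exercise = 0.000000; V(1,0) = max -> 1.746617
  V(1,1) = exp(-r*dt) * [p*3.379808 + (1-p)*14.427500] = 9.040381; exercise = 6.540128; V(1,1) = max -> 9.040381
  V(0,0) = exp(-r*dt) * [p*1.746617 + (1-p)*9.040381] = 5.490746; exercise = 0.000000; V(0,0) = max -> 5.490746

Answer: Price = V(0,0) = 5.4907


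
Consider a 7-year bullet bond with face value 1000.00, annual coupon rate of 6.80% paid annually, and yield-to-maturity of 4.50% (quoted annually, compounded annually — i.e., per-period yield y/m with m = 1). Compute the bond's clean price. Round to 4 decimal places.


Coupon per period c = face * coupon_rate / m = 68.000000
Periods per year m = 1; per-period yield y/m = 0.045000
Number of cashflows N = 7
Cashflows (t years, CF_t, discount factor 1/(1+y/m)^(m*t), PV):
  t = 1.0000: CF_t = 68.000000, DF = 0.956938, PV = 65.071770
  t = 2.0000: CF_t = 68.000000, DF = 0.915730, PV = 62.269637
  t = 3.0000: CF_t = 68.000000, DF = 0.876297, PV = 59.588169
  t = 4.0000: CF_t = 68.000000, DF = 0.838561, PV = 57.022171
  t = 5.0000: CF_t = 68.000000, DF = 0.802451, PV = 54.566671
  t = 6.0000: CF_t = 68.000000, DF = 0.767896, PV = 52.216910
  t = 7.0000: CF_t = 1068.000000, DF = 0.734828, PV = 784.796793
Price P = sum_t PV_t = 1135.532122

Answer: Price = 1135.5321


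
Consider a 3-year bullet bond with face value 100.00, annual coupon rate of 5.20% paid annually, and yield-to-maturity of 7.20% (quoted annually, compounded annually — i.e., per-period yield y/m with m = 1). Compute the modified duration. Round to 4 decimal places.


Coupon per period c = face * coupon_rate / m = 5.200000
Periods per year m = 1; per-period yield y/m = 0.072000
Number of cashflows N = 3
Cashflows (t years, CF_t, discount factor 1/(1+y/m)^(m*t), PV):
  t = 1.0000: CF_t = 5.200000, DF = 0.932836, PV = 4.850746
  t = 2.0000: CF_t = 5.200000, DF = 0.870183, PV = 4.524950
  t = 3.0000: CF_t = 105.200000, DF = 0.811738, PV = 85.394792
Price P = sum_t PV_t = 94.770488
First compute Macaulay numerator sum_t t * PV_t:
  t * PV_t at t = 1.0000: 4.850746
  t * PV_t at t = 2.0000: 9.049900
  t * PV_t at t = 3.0000: 256.184375
Macaulay duration D = 270.085021 / 94.770488 = 2.849885
Modified duration = D / (1 + y/m) = 2.849885 / (1 + 0.072000) = 2.658475

Answer: Modified duration = 2.6585


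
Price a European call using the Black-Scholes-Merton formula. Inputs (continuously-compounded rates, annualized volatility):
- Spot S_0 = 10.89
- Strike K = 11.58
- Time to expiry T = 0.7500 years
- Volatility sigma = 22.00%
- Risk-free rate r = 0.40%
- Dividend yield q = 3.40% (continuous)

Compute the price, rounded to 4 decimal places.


Answer: Price = 0.4562

Derivation:
d1 = (ln(S/K) + (r - q + 0.5*sigma^2) * T) / (sigma * sqrt(T)) = -0.34527926
d2 = d1 - sigma * sqrt(T) = -0.53580485
exp(-rT) = 0.99700450; exp(-qT) = 0.97482238
C = S_0 * exp(-qT) * N(d1) - K * exp(-rT) * N(d2)
N(d1) = 0.36494222; N(d2) = 0.29604671
C = 10.8900 * 0.97482238 * 0.36494222 - 11.5800 * 0.99700450 * 0.29604671 = 0.4562


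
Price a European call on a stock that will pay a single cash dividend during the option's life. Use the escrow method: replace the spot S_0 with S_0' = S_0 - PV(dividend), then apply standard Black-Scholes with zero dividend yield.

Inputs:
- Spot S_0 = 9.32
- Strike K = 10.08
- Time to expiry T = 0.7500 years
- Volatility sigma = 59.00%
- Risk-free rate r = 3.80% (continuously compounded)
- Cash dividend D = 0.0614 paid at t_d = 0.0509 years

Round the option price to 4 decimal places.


Answer: Price = 1.6637

Derivation:
PV(D) = D * exp(-r * t_d) = 0.0614 * 0.99806767 = 0.06128135
S_0' = S_0 - PV(D) = 9.3200 - 0.06128135 = 9.25871865
d1 = (ln(S_0'/K) + (r + sigma^2/2)*T) / (sigma*sqrt(T)) = 0.14492451
d2 = d1 - sigma*sqrt(T) = -0.36603048
exp(-rT) = 0.97190229
N(d1) = 0.55761476; N(d2) = 0.35717117
C = S_0' * N(d1) - K * exp(-rT) * N(d2) = 9.25871865 * 0.55761476 - 10.0800 * 0.97190229 * 0.35717117 = 1.6637


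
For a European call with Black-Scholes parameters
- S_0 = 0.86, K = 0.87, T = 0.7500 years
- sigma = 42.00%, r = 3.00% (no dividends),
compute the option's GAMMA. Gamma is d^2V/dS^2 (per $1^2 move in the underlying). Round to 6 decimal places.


d1 = 0.2119402735; d2 = -0.1517903961
phi(d1) = 0.3900821687; exp(-qT) = 1.0000000000; exp(-rT) = 0.9777512372
Gamma = exp(-qT) * phi(d1) / (S * sigma * sqrt(T)) = 1.0000000000 * 0.3900821687 / (0.8600 * 0.4200 * 0.8660254038) = 1.247032

Answer: Gamma = 1.247032


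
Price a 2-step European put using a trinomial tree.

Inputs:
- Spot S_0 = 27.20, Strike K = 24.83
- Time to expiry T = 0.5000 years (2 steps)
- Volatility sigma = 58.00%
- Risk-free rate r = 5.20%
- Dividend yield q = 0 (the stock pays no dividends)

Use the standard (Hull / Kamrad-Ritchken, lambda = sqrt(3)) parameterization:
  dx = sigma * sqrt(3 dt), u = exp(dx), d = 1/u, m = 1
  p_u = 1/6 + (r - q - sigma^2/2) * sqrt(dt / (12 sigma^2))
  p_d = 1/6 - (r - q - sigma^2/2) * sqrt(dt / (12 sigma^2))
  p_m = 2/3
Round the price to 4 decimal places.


dt = T/N = 0.250000; dx = sigma*sqrt(3*dt) = 0.502295
u = exp(dx) = 1.652509; d = 1/u = 0.605140
p_u = 0.137749, p_m = 0.666667, p_d = 0.195584
Discount per step: exp(-r*dt) = 0.987084
Stock lattice S(k, j) with j the centered position index:
  k=0: S(0,+0) = 27.2000
  k=1: S(1,-1) = 16.4598; S(1,+0) = 27.2000; S(1,+1) = 44.9482
  k=2: S(2,-2) = 9.9605; S(2,-1) = 16.4598; S(2,+0) = 27.2000; S(2,+1) = 44.9482; S(2,+2) = 74.2774
Terminal payoffs V(N, j) = max(K - S_T, 0):
  V(2,-2) = 14.869498; V(2,-1) = 8.370180; V(2,+0) = 0.000000; V(2,+1) = 0.000000; V(2,+2) = 0.000000
Backward induction: V(k, j) = exp(-r*dt) * [p_u * V(k+1, j+1) + p_m * V(k+1, j) + p_d * V(k+1, j-1)]
  V(1,-1) = exp(-r*dt) * [p_u*0.000000 + p_m*8.370180 + p_d*14.869498] = 8.378721
  V(1,+0) = exp(-r*dt) * [p_u*0.000000 + p_m*0.000000 + p_d*8.370180] = 1.615929
  V(1,+1) = exp(-r*dt) * [p_u*0.000000 + p_m*0.000000 + p_d*0.000000] = 0.000000
  V(0,+0) = exp(-r*dt) * [p_u*0.000000 + p_m*1.615929 + p_d*8.378721] = 2.680949

Answer: Price = V(0,0) = 2.6809


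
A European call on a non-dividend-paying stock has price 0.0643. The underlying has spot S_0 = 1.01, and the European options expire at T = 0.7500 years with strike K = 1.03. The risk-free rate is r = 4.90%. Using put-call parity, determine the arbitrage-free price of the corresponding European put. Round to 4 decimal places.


Answer: Put price = 0.0471

Derivation:
Put-call parity: C - P = S_0 * exp(-qT) - K * exp(-rT).
S_0 * exp(-qT) = 1.0100 * 1.00000000 = 1.01000000
K * exp(-rT) = 1.0300 * 0.96391708 = 0.99283460
P = C - S*exp(-qT) + K*exp(-rT)
P = 0.0643 - 1.01000000 + 0.99283460 = 0.0471


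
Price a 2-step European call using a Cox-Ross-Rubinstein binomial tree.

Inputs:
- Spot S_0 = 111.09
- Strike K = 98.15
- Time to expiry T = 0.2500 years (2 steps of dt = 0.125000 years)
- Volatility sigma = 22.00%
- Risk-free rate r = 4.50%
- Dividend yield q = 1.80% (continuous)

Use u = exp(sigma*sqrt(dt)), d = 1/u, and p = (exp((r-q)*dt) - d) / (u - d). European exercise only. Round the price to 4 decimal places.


dt = T/N = 0.125000
u = exp(sigma*sqrt(dt)) = 1.080887; d = 1/u = 0.925166
p = (exp((r-q)*dt) - d) / (u - d) = 0.502274
Discount per step: exp(-r*dt) = 0.994391
Stock lattice S(k, i) with i counting down-moves:
  k=0: S(0,0) = 111.0900
  k=1: S(1,0) = 120.0757; S(1,1) = 102.7767
  k=2: S(2,0) = 129.7882; S(2,1) = 111.0900; S(2,2) = 95.0856
Terminal payoffs V(N, i) = max(S_T - K, 0):
  V(2,0) = 31.638237; V(2,1) = 12.940000; V(2,2) = 0.000000
Backward induction: V(k, i) = exp(-r*dt) * [p * V(k+1, i) + (1-p) * V(k+1, i+1)].
  V(1,0) = exp(-r*dt) * [p*31.638237 + (1-p)*12.940000] = 22.206384
  V(1,1) = exp(-r*dt) * [p*12.940000 + (1-p)*0.000000] = 6.462975
  V(0,0) = exp(-r*dt) * [p*22.206384 + (1-p)*6.462975] = 14.289879

Answer: Price = V(0,0) = 14.2899


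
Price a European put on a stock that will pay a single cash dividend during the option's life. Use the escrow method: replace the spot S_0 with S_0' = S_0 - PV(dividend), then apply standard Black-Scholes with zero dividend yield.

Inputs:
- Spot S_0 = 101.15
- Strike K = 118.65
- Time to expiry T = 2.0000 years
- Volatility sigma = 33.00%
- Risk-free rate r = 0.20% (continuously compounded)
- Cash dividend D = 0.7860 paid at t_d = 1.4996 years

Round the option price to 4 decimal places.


PV(D) = D * exp(-r * t_d) = 0.7860 * 0.99700529 = 0.78364616
S_0' = S_0 - PV(D) = 101.1500 - 0.78364616 = 100.36635384
d1 = (ln(S_0'/K) + (r + sigma^2/2)*T) / (sigma*sqrt(T)) = -0.11667466
d2 = d1 - sigma*sqrt(T) = -0.58336514
exp(-rT) = 0.99600799
N(-d1) = 0.54644106; N(-d2) = 0.72017624
P = K * exp(-rT) * N(-d2) - S_0' * N(-d1) = 118.6500 * 0.99600799 * 0.72017624 - 100.36635384 * 0.54644106 = 30.2635

Answer: Price = 30.2635
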